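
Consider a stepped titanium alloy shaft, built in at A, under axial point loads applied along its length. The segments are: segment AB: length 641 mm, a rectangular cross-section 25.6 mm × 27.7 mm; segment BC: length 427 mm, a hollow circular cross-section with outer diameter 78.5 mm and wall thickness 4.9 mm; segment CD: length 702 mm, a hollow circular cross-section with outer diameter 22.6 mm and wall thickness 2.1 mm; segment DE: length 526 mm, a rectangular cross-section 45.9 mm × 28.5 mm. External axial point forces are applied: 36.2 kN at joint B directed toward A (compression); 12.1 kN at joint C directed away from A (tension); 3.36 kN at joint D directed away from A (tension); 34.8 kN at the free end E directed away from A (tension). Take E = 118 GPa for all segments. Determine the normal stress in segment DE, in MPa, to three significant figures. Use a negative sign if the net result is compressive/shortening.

26.6 MPa

Internal axial forces (sectioning from the free end, tension +): N_DE = 34.8 kN, N_CD = 38.16 kN, N_BC = 50.26 kN, N_AB = 14.06 kN.
A_DE = 1308 mm².
σ_DE = N_DE/A_DE = 34800/1308 = 26.6 MPa.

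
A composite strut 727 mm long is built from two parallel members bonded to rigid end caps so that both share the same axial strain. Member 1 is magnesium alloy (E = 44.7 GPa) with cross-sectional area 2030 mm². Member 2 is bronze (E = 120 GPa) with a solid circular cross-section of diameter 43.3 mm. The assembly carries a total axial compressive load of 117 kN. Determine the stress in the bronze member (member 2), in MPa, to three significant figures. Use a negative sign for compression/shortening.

A_2 = 1473 mm².
Equal strain + equilibrium ⇒ each member carries load in proportion to AE: A₁E₁ = 90740000 N, A₂E₂ = 176700000 N, ΣAE = 267400000 N.
σ₂ = P·E₂/ΣAE = -117000·120000/267400000 = -52.5 MPa.

-52.5 MPa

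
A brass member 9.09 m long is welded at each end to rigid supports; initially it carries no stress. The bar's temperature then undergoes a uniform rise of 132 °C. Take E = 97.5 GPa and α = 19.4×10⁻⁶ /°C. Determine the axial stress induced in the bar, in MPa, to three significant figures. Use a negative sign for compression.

Free thermal expansion αLΔT = 19.4e-6 · 9090 · 132 = 23.28 mm.
The walls impose strain ε = −(23.28)/9090 = -2.5608e-03; σ = Eε = 97500 · -2.5608e-03 = -249.7 MPa.

-250 MPa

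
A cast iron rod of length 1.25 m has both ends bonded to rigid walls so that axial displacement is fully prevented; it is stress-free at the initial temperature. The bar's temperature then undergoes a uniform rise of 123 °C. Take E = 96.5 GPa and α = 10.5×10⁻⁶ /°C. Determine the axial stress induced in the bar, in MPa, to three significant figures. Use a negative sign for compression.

-125 MPa

Free thermal expansion αLΔT = 10.5e-6 · 1250 · 123 = 1.614 mm.
The walls impose strain ε = −(1.614)/1250 = -1.2915e-03; σ = Eε = 96500 · -1.2915e-03 = -124.6 MPa.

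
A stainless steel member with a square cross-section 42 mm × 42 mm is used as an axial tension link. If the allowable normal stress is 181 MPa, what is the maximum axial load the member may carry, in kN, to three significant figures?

319 kN

A = 1764 mm².
P_max = σ_allow · A = 181 · 1764 = 319300 N = 319.3 kN.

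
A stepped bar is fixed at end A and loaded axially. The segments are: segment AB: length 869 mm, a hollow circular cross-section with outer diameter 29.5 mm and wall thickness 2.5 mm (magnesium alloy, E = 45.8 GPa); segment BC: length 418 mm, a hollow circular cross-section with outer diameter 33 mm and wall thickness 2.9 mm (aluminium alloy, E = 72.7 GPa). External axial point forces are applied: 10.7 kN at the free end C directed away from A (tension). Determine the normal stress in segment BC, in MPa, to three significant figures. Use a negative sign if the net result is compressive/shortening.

Internal axial forces (sectioning from the free end, tension +): N_BC = 10.7 kN, N_AB = 10.7 kN.
A_BC = 274.2 mm².
σ_BC = N_BC/A_BC = 10700/274.2 = 39.02 MPa.

39.0 MPa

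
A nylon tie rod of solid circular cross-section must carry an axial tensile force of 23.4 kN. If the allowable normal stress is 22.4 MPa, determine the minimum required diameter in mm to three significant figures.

Required area A ≥ P/σ_allow = 23400/22.4 = 1045 mm².
For a solid circular section, d ≥ √(4A/π) = 36.47 mm.

36.5 mm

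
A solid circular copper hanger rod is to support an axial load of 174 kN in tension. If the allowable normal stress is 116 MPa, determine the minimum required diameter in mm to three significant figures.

43.7 mm

Required area A ≥ P/σ_allow = 174000/116 = 1500 mm².
For a solid circular section, d ≥ √(4A/π) = 43.7 mm.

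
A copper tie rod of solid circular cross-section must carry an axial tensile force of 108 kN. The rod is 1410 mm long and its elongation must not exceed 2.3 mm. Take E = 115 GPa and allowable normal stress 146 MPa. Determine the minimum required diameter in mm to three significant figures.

30.7 mm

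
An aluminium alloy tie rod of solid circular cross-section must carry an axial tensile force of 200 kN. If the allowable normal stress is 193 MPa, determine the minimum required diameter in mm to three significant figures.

36.3 mm

Required area A ≥ P/σ_allow = 200000/193 = 1036 mm².
For a solid circular section, d ≥ √(4A/π) = 36.32 mm.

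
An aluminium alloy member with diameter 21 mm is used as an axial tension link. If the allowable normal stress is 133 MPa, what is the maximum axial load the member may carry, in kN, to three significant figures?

46.1 kN

A = 346.4 mm².
P_max = σ_allow · A = 133 · 346.4 = 46070 N = 46.07 kN.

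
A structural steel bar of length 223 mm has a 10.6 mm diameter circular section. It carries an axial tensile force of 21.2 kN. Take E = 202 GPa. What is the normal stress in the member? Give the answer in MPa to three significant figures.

240 MPa

A = 88.25 mm².
σ = N/A = 21200/88.25 = 240.2 MPa.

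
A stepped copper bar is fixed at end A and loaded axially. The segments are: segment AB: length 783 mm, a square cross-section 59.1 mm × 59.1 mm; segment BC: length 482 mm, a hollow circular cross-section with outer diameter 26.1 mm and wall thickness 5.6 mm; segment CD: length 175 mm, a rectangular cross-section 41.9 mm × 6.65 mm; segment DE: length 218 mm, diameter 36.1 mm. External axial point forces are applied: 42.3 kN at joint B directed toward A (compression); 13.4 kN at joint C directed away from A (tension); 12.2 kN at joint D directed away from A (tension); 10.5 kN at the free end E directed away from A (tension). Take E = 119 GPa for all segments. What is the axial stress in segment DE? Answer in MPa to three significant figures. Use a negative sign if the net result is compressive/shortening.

Internal axial forces (sectioning from the free end, tension +): N_DE = 10.5 kN, N_CD = 22.7 kN, N_BC = 36.1 kN, N_AB = -6.2 kN.
A_DE = 1024 mm².
σ_DE = N_DE/A_DE = 10500/1024 = 10.26 MPa.

10.3 MPa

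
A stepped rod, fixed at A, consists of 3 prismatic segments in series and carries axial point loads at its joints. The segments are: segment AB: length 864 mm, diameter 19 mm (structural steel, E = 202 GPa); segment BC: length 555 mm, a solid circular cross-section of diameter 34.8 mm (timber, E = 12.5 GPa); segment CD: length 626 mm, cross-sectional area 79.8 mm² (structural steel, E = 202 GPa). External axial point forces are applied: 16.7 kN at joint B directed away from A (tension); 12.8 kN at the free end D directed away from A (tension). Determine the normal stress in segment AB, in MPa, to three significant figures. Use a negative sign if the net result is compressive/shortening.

104 MPa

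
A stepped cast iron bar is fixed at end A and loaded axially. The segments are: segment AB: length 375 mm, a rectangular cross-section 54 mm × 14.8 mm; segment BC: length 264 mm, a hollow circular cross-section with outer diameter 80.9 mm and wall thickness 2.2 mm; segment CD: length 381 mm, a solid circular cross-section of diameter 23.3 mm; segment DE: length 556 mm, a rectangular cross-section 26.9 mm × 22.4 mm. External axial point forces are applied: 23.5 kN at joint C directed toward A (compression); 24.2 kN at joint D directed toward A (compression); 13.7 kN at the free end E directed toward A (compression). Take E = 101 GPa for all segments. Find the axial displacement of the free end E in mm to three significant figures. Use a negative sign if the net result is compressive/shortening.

-1.04 mm

Internal axial forces (sectioning from the free end, tension +): N_DE = -13.7 kN, N_CD = -37.9 kN, N_BC = -61.4 kN, N_AB = -61.4 kN.
A_AB = 799.2 mm².
A_BC = 543.9 mm².
A_CD = 426.4 mm².
A_DE = 602.6 mm².
δ_AB = -61400·375/(799.2·101000) = -0.2852 mm
δ_BC = -61400·264/(543.9·101000) = -0.2951 mm
δ_CD = -37900·381/(426.4·101000) = -0.3353 mm
δ_DE = -13700·556/(602.6·101000) = -0.1252 mm
δ = Σδ_i = -1.041 mm.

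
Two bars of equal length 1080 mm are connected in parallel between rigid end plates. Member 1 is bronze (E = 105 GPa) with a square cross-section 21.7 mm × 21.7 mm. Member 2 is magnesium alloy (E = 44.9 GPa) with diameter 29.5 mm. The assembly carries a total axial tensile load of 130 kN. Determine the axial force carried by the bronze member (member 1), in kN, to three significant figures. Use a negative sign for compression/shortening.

A_1 = 470.9 mm².
A_2 = 683.5 mm².
Equal strain + equilibrium ⇒ each member carries load in proportion to AE: A₁E₁ = 49440000 N, A₂E₂ = 30690000 N, ΣAE = 80130000 N.
F₁ = P·A₁E₁/ΣAE = 130000·49440000/80130000 = 80210 N.

80.2 kN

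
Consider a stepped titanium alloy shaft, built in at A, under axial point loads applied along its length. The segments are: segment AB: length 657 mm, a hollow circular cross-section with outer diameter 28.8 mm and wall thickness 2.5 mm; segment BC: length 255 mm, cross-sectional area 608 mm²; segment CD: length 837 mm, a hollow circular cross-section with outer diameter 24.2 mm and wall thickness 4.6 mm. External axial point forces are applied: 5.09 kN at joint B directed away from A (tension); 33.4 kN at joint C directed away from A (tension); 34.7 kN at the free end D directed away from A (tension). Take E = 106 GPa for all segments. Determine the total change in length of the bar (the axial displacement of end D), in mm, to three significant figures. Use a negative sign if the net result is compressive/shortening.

3.43 mm

Internal axial forces (sectioning from the free end, tension +): N_CD = 34.7 kN, N_BC = 68.1 kN, N_AB = 73.19 kN.
A_AB = 206.6 mm².
A_CD = 283.2 mm².
δ_AB = 73190·657/(206.6·106000) = 2.196 mm
δ_BC = 68100·255/(608·106000) = 0.2694 mm
δ_CD = 34700·837/(283.2·106000) = 0.9674 mm
δ = Σδ_i = 3.433 mm.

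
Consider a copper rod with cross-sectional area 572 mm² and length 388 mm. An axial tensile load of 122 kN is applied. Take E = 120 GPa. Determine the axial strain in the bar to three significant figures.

σ = N/A = 213.3 MPa; ε = σ/E = 213.3/120000 = 1.777e-03.

0.00178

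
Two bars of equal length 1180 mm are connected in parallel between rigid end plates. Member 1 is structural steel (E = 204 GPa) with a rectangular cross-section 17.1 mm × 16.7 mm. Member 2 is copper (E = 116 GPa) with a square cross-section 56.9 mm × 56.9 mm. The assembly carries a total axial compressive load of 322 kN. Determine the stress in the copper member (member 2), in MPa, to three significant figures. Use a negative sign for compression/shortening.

A_1 = 285.6 mm².
A_2 = 3238 mm².
Equal strain + equilibrium ⇒ each member carries load in proportion to AE: A₁E₁ = 58260000 N, A₂E₂ = 375600000 N, ΣAE = 433800000 N.
σ₂ = P·E₂/ΣAE = -322000·116000/433800000 = -86.1 MPa.

-86.1 MPa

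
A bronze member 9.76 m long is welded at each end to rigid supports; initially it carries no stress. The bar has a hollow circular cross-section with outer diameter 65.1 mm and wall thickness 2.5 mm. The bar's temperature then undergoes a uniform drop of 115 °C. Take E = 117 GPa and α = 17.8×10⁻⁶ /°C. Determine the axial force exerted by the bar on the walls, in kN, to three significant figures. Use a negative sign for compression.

118 kN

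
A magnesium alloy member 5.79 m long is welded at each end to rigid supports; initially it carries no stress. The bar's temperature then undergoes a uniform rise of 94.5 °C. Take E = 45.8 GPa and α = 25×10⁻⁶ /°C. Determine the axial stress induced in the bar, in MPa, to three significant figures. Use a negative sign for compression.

-108 MPa

Free thermal expansion αLΔT = 25e-6 · 5790 · 94.5 = 13.68 mm.
The walls impose strain ε = −(13.68)/5790 = -2.3625e-03; σ = Eε = 45800 · -2.3625e-03 = -108.2 MPa.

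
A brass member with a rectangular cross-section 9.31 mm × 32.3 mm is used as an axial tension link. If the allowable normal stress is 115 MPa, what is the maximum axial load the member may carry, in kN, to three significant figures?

A = 300.7 mm².
P_max = σ_allow · A = 115 · 300.7 = 34580 N = 34.58 kN.

34.6 kN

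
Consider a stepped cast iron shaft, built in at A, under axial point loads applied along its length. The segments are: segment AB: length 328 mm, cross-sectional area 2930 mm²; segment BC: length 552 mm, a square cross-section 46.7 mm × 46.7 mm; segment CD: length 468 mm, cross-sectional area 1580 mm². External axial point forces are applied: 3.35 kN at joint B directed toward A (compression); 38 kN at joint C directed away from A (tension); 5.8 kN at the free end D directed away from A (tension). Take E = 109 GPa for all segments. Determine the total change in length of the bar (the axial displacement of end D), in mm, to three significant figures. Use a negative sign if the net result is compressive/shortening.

0.159 mm

Internal axial forces (sectioning from the free end, tension +): N_CD = 5.8 kN, N_BC = 43.8 kN, N_AB = 40.45 kN.
A_BC = 2181 mm².
δ_AB = 40450·328/(2930·109000) = 0.04154 mm
δ_BC = 43800·552/(2181·109000) = 0.1017 mm
δ_CD = 5800·468/(1580·109000) = 0.01576 mm
δ = Σδ_i = 0.159 mm.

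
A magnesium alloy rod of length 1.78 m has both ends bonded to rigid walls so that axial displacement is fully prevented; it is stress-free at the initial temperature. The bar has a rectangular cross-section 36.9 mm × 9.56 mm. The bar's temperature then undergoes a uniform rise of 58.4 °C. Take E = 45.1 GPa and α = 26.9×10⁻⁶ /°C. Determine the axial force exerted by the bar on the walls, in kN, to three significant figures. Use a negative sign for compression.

-25.0 kN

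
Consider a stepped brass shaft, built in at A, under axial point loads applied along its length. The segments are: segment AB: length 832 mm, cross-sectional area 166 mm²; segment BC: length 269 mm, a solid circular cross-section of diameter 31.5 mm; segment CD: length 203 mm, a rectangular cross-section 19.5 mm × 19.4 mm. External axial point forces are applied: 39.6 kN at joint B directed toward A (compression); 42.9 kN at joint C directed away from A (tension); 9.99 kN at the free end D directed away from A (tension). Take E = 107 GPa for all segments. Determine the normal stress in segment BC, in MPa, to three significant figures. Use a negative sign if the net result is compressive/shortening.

67.9 MPa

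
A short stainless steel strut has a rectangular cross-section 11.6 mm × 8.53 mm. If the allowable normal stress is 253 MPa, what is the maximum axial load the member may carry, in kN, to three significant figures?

25.0 kN

A = 98.95 mm².
P_max = σ_allow · A = 253 · 98.95 = 25030 N = 25.03 kN.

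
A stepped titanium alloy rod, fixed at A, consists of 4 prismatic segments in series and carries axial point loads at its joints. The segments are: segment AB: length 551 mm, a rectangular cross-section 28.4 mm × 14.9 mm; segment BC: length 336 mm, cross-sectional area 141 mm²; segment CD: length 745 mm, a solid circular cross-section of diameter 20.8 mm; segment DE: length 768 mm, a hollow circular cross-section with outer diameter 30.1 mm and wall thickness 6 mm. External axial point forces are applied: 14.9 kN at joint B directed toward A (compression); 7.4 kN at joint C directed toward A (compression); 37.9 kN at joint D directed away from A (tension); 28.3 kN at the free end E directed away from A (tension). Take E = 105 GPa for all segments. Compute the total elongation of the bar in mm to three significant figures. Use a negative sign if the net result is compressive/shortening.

3.72 mm

Internal axial forces (sectioning from the free end, tension +): N_DE = 28.3 kN, N_CD = 66.2 kN, N_BC = 58.8 kN, N_AB = 43.9 kN.
A_AB = 423.2 mm².
A_CD = 339.8 mm².
A_DE = 454.3 mm².
δ_AB = 43900·551/(423.2·105000) = 0.5444 mm
δ_BC = 58800·336/(141·105000) = 1.334 mm
δ_CD = 66200·745/(339.8·105000) = 1.382 mm
δ_DE = 28300·768/(454.3·105000) = 0.4557 mm
δ = Σδ_i = 3.717 mm.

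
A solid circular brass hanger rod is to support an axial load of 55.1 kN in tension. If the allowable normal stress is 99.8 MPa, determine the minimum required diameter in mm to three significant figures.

Required area A ≥ P/σ_allow = 55100/99.8 = 552.1 mm².
For a solid circular section, d ≥ √(4A/π) = 26.51 mm.

26.5 mm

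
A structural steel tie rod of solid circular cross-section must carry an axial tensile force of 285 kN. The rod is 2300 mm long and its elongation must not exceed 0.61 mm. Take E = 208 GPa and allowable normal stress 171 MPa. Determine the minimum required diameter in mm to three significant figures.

Required area A ≥ P/σ_allow = 285000/171 = 1667 mm².
For a solid circular section, d ≥ √(4A/π) = 46.07 mm.
Elongation limit: A ≥ PL/(Eδ_allow) = 285000·2300/(208000·0.61) = 5166 mm² ⇒ d ≥ 81.1 mm.
The elongation limit governs.

81.1 mm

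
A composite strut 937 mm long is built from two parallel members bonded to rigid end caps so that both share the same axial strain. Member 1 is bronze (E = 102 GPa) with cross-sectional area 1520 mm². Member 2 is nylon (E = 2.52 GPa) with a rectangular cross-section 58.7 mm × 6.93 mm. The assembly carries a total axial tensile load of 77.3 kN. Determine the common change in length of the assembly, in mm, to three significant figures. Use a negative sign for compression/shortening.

0.464 mm

A_2 = 406.8 mm².
Equal strain + equilibrium ⇒ each member carries load in proportion to AE: A₁E₁ = 155000000 N, A₂E₂ = 1025000 N, ΣAE = 156100000 N.
δ = PL/ΣAE = 77300·937/156100000 = 0.4641 mm.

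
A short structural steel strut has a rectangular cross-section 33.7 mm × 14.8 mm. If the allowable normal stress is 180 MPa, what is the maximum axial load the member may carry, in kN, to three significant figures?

89.8 kN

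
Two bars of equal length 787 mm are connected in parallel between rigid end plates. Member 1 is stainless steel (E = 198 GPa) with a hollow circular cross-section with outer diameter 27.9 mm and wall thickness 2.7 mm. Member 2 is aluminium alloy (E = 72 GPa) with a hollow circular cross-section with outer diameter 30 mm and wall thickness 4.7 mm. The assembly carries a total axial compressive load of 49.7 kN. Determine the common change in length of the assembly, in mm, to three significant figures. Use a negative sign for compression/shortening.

-0.565 mm

A_1 = 213.8 mm².
A_2 = 373.6 mm².
Equal strain + equilibrium ⇒ each member carries load in proportion to AE: A₁E₁ = 42320000 N, A₂E₂ = 26900000 N, ΣAE = 69220000 N.
δ = PL/ΣAE = -49700·787/69220000 = -0.5651 mm.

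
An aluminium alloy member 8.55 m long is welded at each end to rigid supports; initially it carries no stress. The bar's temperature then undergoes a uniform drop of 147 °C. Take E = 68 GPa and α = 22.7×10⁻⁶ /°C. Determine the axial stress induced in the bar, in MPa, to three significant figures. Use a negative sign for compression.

227 MPa

Free thermal expansion αLΔT = 22.7e-6 · 8550 · -147 = -28.53 mm.
The walls impose strain ε = −(-28.53)/8550 = 3.3369e-03; σ = Eε = 68000 · 3.3369e-03 = 226.9 MPa.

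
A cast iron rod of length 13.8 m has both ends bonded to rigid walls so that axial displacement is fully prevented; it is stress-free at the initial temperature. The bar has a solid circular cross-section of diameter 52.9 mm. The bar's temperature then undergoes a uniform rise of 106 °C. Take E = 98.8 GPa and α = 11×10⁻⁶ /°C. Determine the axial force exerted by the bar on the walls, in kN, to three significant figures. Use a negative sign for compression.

Free thermal expansion αLΔT = 11e-6 · 13800 · 106 = 16.09 mm.
The walls impose strain ε = −(16.09)/13800 = -1.1660e-03; σ = Eε = 98800 · -1.1660e-03 = -115.2 MPa.
Wall reaction R = σ·A = -115.2·2198 = -253200 N = -253.2 kN.

-253 kN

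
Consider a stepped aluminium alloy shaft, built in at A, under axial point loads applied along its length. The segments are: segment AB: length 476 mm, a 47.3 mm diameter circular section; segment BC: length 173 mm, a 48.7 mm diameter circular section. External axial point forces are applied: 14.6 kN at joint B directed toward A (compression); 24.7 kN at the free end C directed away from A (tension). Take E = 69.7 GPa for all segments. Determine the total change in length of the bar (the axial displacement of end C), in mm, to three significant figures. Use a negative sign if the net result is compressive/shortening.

Internal axial forces (sectioning from the free end, tension +): N_BC = 24.7 kN, N_AB = 10.1 kN.
A_AB = 1757 mm².
A_BC = 1863 mm².
δ_AB = 10100·476/(1757·69700) = 0.03925 mm
δ_BC = 24700·173/(1863·69700) = 0.03291 mm
δ = Σδ_i = 0.07217 mm.

0.0722 mm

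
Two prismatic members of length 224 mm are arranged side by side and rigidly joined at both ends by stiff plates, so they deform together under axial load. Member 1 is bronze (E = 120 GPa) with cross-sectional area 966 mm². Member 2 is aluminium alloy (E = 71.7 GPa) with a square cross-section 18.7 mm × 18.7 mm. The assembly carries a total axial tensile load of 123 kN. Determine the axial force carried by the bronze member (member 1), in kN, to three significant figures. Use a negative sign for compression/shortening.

101 kN

A_2 = 349.7 mm².
Equal strain + equilibrium ⇒ each member carries load in proportion to AE: A₁E₁ = 115900000 N, A₂E₂ = 25070000 N, ΣAE = 141000000 N.
F₁ = P·A₁E₁/ΣAE = 123000·115900000/141000000 = 101100 N.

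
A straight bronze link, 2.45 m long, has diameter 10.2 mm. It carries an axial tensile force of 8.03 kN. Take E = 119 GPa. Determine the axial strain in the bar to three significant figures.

8.26e-04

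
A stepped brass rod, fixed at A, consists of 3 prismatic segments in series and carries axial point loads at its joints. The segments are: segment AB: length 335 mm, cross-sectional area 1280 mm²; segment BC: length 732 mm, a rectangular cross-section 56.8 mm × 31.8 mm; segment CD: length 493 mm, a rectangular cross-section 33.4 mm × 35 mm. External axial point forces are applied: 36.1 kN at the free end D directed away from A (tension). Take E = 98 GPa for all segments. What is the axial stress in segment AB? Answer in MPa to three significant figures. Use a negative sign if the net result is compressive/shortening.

28.2 MPa

Internal axial forces (sectioning from the free end, tension +): N_CD = 36.1 kN, N_BC = 36.1 kN, N_AB = 36.1 kN.
σ_AB = N_AB/A_AB = 36100/1280 = 28.2 MPa.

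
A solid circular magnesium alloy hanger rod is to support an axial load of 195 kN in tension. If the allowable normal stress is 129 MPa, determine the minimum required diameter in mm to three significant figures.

43.9 mm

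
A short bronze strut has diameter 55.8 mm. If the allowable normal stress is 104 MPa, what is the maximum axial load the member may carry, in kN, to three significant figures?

A = 2445 mm².
P_max = σ_allow · A = 104 · 2445 = 254300 N = 254.3 kN.

254 kN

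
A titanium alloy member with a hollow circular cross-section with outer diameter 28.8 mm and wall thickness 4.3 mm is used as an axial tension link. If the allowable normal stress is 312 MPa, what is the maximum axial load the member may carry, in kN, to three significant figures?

103 kN

A = 331 mm².
P_max = σ_allow · A = 312 · 331 = 103300 N = 103.3 kN.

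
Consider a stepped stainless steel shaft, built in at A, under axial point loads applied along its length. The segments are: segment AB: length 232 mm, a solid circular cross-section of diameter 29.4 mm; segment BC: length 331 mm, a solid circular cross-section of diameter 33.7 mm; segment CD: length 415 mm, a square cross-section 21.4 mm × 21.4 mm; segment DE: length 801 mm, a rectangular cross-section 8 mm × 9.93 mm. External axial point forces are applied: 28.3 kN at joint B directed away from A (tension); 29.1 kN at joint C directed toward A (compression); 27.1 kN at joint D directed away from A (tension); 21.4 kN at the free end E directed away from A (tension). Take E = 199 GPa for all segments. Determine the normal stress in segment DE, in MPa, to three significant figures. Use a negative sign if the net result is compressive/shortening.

Internal axial forces (sectioning from the free end, tension +): N_DE = 21.4 kN, N_CD = 48.5 kN, N_BC = 19.4 kN, N_AB = 47.7 kN.
A_DE = 79.44 mm².
σ_DE = N_DE/A_DE = 21400/79.44 = 269.4 MPa.

269 MPa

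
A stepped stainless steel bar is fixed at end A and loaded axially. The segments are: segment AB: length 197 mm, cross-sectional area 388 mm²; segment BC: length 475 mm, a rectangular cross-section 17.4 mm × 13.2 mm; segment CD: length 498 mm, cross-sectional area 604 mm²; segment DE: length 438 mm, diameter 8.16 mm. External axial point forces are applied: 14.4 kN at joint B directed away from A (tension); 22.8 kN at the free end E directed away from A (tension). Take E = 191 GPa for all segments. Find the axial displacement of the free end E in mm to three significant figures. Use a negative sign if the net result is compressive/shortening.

1.44 mm

Internal axial forces (sectioning from the free end, tension +): N_DE = 22.8 kN, N_CD = 22.8 kN, N_BC = 22.8 kN, N_AB = 37.2 kN.
A_BC = 229.7 mm².
A_DE = 52.3 mm².
δ_AB = 37200·197/(388·191000) = 0.09889 mm
δ_BC = 22800·475/(229.7·191000) = 0.2469 mm
δ_CD = 22800·498/(604·191000) = 0.09842 mm
δ_DE = 22800·438/(52.3·191000) = 0.9998 mm
δ = Σδ_i = 1.444 mm.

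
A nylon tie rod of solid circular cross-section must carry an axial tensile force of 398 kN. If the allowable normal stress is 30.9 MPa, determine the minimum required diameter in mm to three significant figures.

128 mm

Required area A ≥ P/σ_allow = 398000/30.9 = 12880 mm².
For a solid circular section, d ≥ √(4A/π) = 128.1 mm.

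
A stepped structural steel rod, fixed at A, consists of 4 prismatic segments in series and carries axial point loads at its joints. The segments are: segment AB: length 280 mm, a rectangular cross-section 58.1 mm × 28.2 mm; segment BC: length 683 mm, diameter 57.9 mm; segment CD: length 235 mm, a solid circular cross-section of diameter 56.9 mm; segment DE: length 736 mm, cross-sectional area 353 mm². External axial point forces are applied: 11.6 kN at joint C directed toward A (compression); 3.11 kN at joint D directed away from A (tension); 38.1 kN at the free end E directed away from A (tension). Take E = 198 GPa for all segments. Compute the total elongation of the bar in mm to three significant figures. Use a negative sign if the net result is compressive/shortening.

Internal axial forces (sectioning from the free end, tension +): N_DE = 38.1 kN, N_CD = 41.21 kN, N_BC = 29.61 kN, N_AB = 29.61 kN.
A_AB = 1638 mm².
A_BC = 2633 mm².
A_CD = 2543 mm².
δ_AB = 29610·280/(1638·198000) = 0.02556 mm
δ_BC = 29610·683/(2633·198000) = 0.03879 mm
δ_CD = 41210·235/(2543·198000) = 0.01923 mm
δ_DE = 38100·736/(353·198000) = 0.4012 mm
δ = Σδ_i = 0.4848 mm.

0.485 mm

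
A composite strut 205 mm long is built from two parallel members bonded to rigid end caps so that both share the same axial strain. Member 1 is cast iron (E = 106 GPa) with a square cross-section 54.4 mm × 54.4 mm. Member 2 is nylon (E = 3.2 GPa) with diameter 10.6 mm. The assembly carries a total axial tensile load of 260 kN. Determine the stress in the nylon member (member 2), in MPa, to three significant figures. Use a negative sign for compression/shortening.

2.65 MPa

A_1 = 2959 mm².
A_2 = 88.25 mm².
Equal strain + equilibrium ⇒ each member carries load in proportion to AE: A₁E₁ = 313700000 N, A₂E₂ = 282400 N, ΣAE = 314000000 N.
σ₂ = P·E₂/ΣAE = 260000·3200/314000000 = 2.65 MPa.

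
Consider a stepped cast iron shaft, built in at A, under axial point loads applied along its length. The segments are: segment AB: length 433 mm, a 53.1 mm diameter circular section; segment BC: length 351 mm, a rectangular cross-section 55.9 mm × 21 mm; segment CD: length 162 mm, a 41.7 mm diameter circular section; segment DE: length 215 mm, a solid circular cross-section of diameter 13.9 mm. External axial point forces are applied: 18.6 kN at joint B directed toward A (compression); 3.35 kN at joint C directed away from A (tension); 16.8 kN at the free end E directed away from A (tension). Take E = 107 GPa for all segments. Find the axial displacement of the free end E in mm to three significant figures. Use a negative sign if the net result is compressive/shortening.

Internal axial forces (sectioning from the free end, tension +): N_DE = 16.8 kN, N_CD = 16.8 kN, N_BC = 20.15 kN, N_AB = 1.55 kN.
A_AB = 2215 mm².
A_BC = 1174 mm².
A_CD = 1366 mm².
A_DE = 151.7 mm².
δ_AB = 1550·433/(2215·107000) = 0.002832 mm
δ_BC = 20150·351/(1174·107000) = 0.05631 mm
δ_CD = 16800·162/(1366·107000) = 0.01862 mm
δ_DE = 16800·215/(151.7·107000) = 0.2225 mm
δ = Σδ_i = 0.3002 mm.

0.300 mm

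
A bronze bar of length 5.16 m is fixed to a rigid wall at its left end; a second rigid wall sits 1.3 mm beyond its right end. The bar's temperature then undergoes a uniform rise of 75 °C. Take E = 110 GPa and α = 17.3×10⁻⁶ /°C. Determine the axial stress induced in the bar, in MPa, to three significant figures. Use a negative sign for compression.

-115 MPa

Free thermal expansion αLΔT = 17.3e-6 · 5160 · 75 = 6.695 mm.
The walls engage after the gap closes; constrained expansion = 6.695 − 1.3 = 5.395 mm.
The walls impose strain ε = −(5.395)/5160 = -1.0456e-03; σ = Eε = 110000 · -1.0456e-03 = -115 MPa.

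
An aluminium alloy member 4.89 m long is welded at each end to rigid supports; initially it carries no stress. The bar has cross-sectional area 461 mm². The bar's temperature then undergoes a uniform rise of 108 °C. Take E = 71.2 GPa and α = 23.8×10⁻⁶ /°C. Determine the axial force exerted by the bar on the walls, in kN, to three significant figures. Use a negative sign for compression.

-84.4 kN

Free thermal expansion αLΔT = 23.8e-6 · 4890 · 108 = 12.57 mm.
The walls impose strain ε = −(12.57)/4890 = -2.5704e-03; σ = Eε = 71200 · -2.5704e-03 = -183 MPa.
Wall reaction R = σ·A = -183·461 = -84370 N = -84.37 kN.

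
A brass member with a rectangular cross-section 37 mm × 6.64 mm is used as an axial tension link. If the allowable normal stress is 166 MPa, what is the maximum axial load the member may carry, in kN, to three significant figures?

40.8 kN

A = 245.7 mm².
P_max = σ_allow · A = 166 · 245.7 = 40780 N = 40.78 kN.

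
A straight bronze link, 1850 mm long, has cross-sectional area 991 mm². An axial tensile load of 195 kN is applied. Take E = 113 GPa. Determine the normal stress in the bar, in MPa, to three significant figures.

σ = N/A = 195000/991 = 196.8 MPa.

197 MPa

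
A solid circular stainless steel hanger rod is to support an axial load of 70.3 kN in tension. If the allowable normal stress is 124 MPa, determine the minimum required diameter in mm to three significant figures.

26.9 mm

Required area A ≥ P/σ_allow = 70300/124 = 566.9 mm².
For a solid circular section, d ≥ √(4A/π) = 26.87 mm.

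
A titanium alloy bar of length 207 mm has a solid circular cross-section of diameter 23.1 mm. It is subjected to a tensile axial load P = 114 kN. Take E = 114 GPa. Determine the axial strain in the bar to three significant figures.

A = 419.1 mm².
σ = N/A = 272 MPa; ε = σ/E = 272/114000 = 2.386e-03.

0.00239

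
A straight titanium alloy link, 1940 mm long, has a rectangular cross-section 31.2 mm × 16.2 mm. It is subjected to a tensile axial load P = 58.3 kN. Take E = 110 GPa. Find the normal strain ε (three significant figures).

0.00105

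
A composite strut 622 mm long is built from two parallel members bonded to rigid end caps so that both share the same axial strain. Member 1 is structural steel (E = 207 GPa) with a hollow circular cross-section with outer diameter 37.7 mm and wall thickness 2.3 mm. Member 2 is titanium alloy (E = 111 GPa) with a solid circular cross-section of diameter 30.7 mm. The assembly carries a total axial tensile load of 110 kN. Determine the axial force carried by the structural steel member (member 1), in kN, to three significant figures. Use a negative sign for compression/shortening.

A_1 = 255.8 mm².
A_2 = 740.2 mm².
Equal strain + equilibrium ⇒ each member carries load in proportion to AE: A₁E₁ = 52950000 N, A₂E₂ = 82170000 N, ΣAE = 135100000 N.
F₁ = P·A₁E₁/ΣAE = 110000·52950000/135100000 = 43110 N.

43.1 kN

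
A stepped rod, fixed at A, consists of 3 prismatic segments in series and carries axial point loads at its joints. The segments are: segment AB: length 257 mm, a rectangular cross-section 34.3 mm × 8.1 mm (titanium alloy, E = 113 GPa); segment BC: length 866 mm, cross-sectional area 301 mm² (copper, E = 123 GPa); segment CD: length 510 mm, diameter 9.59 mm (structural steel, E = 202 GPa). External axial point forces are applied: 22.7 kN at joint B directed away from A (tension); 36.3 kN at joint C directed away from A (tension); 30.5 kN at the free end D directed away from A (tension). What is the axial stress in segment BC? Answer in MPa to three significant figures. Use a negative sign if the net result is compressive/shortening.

222 MPa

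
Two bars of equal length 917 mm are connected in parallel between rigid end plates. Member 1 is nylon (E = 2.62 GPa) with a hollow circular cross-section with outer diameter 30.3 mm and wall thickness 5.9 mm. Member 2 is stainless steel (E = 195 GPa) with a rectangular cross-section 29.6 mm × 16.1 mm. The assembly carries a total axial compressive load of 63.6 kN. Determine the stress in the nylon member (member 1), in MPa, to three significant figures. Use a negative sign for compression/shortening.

A_1 = 452.3 mm².
A_2 = 476.6 mm².
Equal strain + equilibrium ⇒ each member carries load in proportion to AE: A₁E₁ = 1185000 N, A₂E₂ = 92930000 N, ΣAE = 94110000 N.
σ₁ = P·E₁/ΣAE = -63600·2620/94110000 = -1.771 MPa.

-1.77 MPa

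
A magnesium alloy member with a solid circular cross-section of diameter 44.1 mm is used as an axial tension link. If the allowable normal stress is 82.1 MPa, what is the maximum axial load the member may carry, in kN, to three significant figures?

A = 1527 mm².
P_max = σ_allow · A = 82.1 · 1527 = 125400 N = 125.4 kN.

125 kN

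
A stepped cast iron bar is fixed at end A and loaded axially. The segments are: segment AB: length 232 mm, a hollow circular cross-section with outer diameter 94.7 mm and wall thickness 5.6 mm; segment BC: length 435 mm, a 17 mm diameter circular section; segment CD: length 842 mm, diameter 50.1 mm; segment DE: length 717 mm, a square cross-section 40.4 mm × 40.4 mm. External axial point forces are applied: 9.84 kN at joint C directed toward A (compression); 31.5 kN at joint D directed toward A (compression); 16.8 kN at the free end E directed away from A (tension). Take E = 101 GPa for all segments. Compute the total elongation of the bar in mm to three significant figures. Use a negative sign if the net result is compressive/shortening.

Internal axial forces (sectioning from the free end, tension +): N_DE = 16.8 kN, N_CD = -14.7 kN, N_BC = -24.54 kN, N_AB = -24.54 kN.
A_AB = 1568 mm².
A_BC = 227 mm².
A_CD = 1971 mm².
A_DE = 1632 mm².
δ_AB = -24540·232/(1568·101000) = -0.03596 mm
δ_BC = -24540·435/(227·101000) = -0.4656 mm
δ_CD = -14700·842/(1971·101000) = -0.06216 mm
δ_DE = 16800·717/(1632·101000) = 0.07307 mm
δ = Σδ_i = -0.4907 mm.

-0.491 mm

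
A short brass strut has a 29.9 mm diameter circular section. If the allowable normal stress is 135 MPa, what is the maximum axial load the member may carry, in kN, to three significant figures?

A = 702.2 mm².
P_max = σ_allow · A = 135 · 702.2 = 94790 N = 94.79 kN.

94.8 kN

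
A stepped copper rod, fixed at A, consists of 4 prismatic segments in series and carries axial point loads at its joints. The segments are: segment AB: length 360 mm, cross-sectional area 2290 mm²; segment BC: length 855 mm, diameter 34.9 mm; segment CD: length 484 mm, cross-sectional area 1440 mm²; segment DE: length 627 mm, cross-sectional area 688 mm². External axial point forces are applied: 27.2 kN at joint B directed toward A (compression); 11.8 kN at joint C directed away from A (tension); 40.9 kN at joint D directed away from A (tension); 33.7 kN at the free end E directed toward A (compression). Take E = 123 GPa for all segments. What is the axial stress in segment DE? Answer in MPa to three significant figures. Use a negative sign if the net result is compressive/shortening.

Internal axial forces (sectioning from the free end, tension +): N_DE = -33.7 kN, N_CD = 7.2 kN, N_BC = 19 kN, N_AB = -8.2 kN.
σ_DE = N_DE/A_DE = -33700/688 = -48.98 MPa.

-49.0 MPa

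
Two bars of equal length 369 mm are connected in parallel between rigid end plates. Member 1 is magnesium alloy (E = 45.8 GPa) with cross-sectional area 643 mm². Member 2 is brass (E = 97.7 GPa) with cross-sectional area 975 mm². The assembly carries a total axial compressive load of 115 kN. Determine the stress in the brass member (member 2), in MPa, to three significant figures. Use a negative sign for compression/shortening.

-90.1 MPa

Equal strain + equilibrium ⇒ each member carries load in proportion to AE: A₁E₁ = 29450000 N, A₂E₂ = 95260000 N, ΣAE = 124700000 N.
σ₂ = P·E₂/ΣAE = -115000·97700/124700000 = -90.1 MPa.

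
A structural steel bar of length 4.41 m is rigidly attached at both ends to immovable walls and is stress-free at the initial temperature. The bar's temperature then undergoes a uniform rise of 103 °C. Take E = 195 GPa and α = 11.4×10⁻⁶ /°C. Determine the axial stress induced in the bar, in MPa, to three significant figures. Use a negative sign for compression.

Free thermal expansion αLΔT = 11.4e-6 · 4410 · 103 = 5.178 mm.
The walls impose strain ε = −(5.178)/4410 = -1.1742e-03; σ = Eε = 195000 · -1.1742e-03 = -229 MPa.

-229 MPa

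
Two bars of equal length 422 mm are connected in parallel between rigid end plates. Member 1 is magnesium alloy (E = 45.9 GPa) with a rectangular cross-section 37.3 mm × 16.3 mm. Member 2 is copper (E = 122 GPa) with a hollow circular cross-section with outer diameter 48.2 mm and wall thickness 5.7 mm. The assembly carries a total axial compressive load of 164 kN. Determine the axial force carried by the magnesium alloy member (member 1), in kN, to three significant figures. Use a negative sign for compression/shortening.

-37.9 kN

A_1 = 608 mm².
A_2 = 761.1 mm².
Equal strain + equilibrium ⇒ each member carries load in proportion to AE: A₁E₁ = 27910000 N, A₂E₂ = 92850000 N, ΣAE = 120800000 N.
F₁ = P·A₁E₁/ΣAE = -164000·27910000/120800000 = -37900 N.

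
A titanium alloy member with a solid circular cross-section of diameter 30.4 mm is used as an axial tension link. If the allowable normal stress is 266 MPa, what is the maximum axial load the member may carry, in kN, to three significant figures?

193 kN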